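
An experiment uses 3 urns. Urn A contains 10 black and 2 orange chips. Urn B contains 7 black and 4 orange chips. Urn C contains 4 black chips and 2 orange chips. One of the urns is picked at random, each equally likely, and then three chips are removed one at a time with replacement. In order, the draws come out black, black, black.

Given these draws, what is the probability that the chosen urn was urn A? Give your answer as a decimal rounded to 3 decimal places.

For each hypothesis, P(data | H) works out to: P(data | urn A) = (10/12)(10/12)(10/12) = 0.5787; P(data | urn B) = (7/11)(7/11)(7/11) = 0.2577; P(data | urn C) = (4/6)(4/6)(4/6) = 0.2963.
The prior-weighted likelihoods are 1/3 · 0.5787 = 0.1929, 1/3 · 0.2577 = 0.0859, 1/3 · 0.2963 = 0.098765; summing to 0.37757.
By Bayes' rule, P(urn A | data) = (0.1929) / (0.37757) = 0.51091.

0.511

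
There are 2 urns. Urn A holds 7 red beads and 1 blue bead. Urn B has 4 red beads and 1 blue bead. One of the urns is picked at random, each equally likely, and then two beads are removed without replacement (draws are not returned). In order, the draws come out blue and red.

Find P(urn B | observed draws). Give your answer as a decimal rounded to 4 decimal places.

The likelihood of the observed sequence under each hypothesis: P(data | urn A) = (1/8)(7/7) = 1/8; P(data | urn B) = (1/5)(4/4) = 1/5.
The prior-weighted likelihoods are 1/2 · 1/8 = 1/16, 1/2 · 1/5 = 1/10; these sum to 13/80.
Hence P(urn B | data) = (1/10) / (13/80) = 8/13.

0.6154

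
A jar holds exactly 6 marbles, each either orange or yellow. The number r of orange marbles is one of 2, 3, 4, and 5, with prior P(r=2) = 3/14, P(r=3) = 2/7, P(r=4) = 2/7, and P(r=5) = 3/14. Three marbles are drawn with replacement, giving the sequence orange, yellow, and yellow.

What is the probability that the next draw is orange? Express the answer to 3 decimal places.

Compute the likelihood of the observed sequence for each case: P(data | r = 2) = (2/6)(4/6)(4/6) = 0.14815; P(data | r = 3) = (3/6)(3/6)(3/6) = 0.125; P(data | r = 4) = (4/6)(2/6)(2/6) = 0.074074; P(data | r = 5) = (5/6)(1/6)(1/6) = 0.023148.
Multiplying each by its prior: 3/14 · 0.14815 = 0.031746, 2/7 · 0.125 = 0.035714, 2/7 · 0.074074 = 0.021164, 3/14 · 0.023148 = 0.0049603; these sum to 0.093585.
Dividing through by the total gives posterior P(r = 2 | data) = 0.33922, P(r = 3 | data) = 0.38163, P(r = 4 | data) = 0.22615, P(r = 5 | data) = 0.053004.
Averaging over the posterior, P(orange next | data) = (1/3)(0.33922) + (1/2)(0.38163) + (2/3)(0.22615) + (5/6)(0.053004) = 0.49882.

0.499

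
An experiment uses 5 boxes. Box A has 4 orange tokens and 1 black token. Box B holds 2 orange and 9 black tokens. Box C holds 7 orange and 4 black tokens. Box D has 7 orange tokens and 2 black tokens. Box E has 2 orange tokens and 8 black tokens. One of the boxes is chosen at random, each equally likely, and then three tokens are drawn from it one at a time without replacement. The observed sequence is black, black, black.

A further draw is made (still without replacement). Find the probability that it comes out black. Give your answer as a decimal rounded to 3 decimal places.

For each hypothesis, P(data | H) works out to: P(data | box A) = (1/5)(0/4) = 0; P(data | box B) = (9/11)(8/10)(7/9) = 28/55; P(data | box C) = (4/11)(3/10)(2/9) = 4/165; P(data | box D) = (2/9)(1/8)(0/7) = 0; P(data | box E) = (8/10)(7/9)(6/8) = 7/15.
The prior-weighted likelihoods are 1/5 · 0 = 0, 1/5 · 28/55 = 28/275, 1/5 · 4/165 = 4/825, 1/5 · 0 = 0, 1/5 · 7/15 = 7/75; these sum to 1/5.
Normalising, the posterior is P(box A | data) = 0, P(box B | data) = 28/55, P(box C | data) = 4/165, P(box D | data) = 0, P(box E | data) = 7/15.
Averaging over the posterior, P(black next | data) = (3/4)(28/55) + (1/8)(4/165) + (5/7)(7/15) = 79/110.

0.718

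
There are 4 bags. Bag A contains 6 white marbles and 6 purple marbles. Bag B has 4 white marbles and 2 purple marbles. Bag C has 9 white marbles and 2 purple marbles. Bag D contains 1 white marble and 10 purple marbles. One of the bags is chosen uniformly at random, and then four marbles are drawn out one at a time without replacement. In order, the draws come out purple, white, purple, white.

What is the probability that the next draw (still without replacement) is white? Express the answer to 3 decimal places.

0.764

Under each hypothesis, the probability of the observed sequence is: P(data | bag A) = (6/12)(6/11)(5/10)(5/9) = 0.075758; P(data | bag B) = (2/6)(4/5)(1/4)(3/3) = 0.066667; P(data | bag C) = (2/11)(9/10)(1/9)(8/8) = 0.018182; P(data | bag D) = (10/11)(1/10)(9/9)(0/8) = 0.
Multiplying each by its prior: 1/4 · 0.075758 = 0.018939, 1/4 · 0.066667 = 0.016667, 1/4 · 0.018182 = 0.0045455, 1/4 · 0 = 0; summing to 0.040152.
Normalising, the posterior is P(bag A | data) = 0.4717, P(bag B | data) = 0.41509, P(bag C | data) = 0.11321, P(bag D | data) = 0.
The predictive probability is P(white next | data) = (1/2)(0.4717) + (1)(0.41509) + (1)(0.11321) = 0.76415.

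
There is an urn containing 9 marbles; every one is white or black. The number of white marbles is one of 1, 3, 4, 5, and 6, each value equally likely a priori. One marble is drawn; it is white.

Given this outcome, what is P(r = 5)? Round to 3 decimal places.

0.263

Under each hypothesis, the probability of this draw is: P(data | r = 1) = (1/9) = 1/9; P(data | r = 3) = (3/9) = 1/3; P(data | r = 4) = (4/9) = 4/9; P(data | r = 5) = (5/9) = 5/9; P(data | r = 6) = (6/9) = 2/3.
Multiplying each by its prior: 1/5 · 1/9 = 1/45, 1/5 · 1/3 = 1/15, 1/5 · 4/9 = 4/45, 1/5 · 5/9 = 1/9, 1/5 · 2/3 = 2/15; these sum to 19/45.
Therefore the posterior P(r = 5 | data) = (1/9) / (19/45) = 5/19.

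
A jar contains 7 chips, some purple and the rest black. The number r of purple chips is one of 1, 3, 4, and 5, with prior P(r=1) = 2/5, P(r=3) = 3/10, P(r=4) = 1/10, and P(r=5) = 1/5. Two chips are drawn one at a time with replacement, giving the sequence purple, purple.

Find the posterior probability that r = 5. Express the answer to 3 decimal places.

0.515

For each hypothesis, P(data | H) works out to: P(data | r = 1) = (1/7)(1/7) = 1/49; P(data | r = 3) = (3/7)(3/7) = 9/49; P(data | r = 4) = (4/7)(4/7) = 16/49; P(data | r = 5) = (5/7)(5/7) = 25/49.
The prior-weighted likelihoods are 2/5 · 1/49 = 2/245, 3/10 · 9/49 = 27/490, 1/10 · 16/49 = 8/245, 1/5 · 25/49 = 5/49; with total 97/490.
Therefore the posterior P(r = 5 | data) = (5/49) / (97/490) = 50/97.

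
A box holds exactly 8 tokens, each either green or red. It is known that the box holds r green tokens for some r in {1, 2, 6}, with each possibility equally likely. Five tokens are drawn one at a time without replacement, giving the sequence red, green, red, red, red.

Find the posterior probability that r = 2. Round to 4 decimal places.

0.4615

For each hypothesis, P(data | H) works out to: P(data | r = 1) = (7/8)(1/7)(6/6)(5/5)(4/4) = 1/8; P(data | r = 2) = (6/8)(2/7)(5/6)(4/5)(3/4) = 3/28; P(data | r = 6) = (2/8)(6/7)(1/6)(0/5) = 0.
Multiplying each by its prior: 1/3 · 1/8 = 1/24, 1/3 · 3/28 = 1/28, 1/3 · 0 = 0; these sum to 13/168.
By Bayes' rule, P(r = 2 | data) = (1/28) / (13/168) = 6/13.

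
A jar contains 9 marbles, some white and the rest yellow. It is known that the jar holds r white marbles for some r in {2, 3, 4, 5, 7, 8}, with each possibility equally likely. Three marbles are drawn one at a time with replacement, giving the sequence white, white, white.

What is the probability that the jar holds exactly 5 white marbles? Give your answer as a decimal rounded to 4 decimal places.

0.1158

The likelihood of the observed sequence under each hypothesis: P(data | r = 2) = (2/9)(2/9)(2/9) = 0.010974; P(data | r = 3) = (3/9)(3/9)(3/9) = 0.037037; P(data | r = 4) = (4/9)(4/9)(4/9) = 0.087791; P(data | r = 5) = (5/9)(5/9)(5/9) = 0.17147; P(data | r = 7) = (7/9)(7/9)(7/9) = 0.47051; P(data | r = 8) = (8/9)(8/9)(8/9) = 0.70233.
Multiplying each by its prior: 1/6 · 0.010974 = 0.001829, 1/6 · 0.037037 = 0.0061728, 1/6 · 0.087791 = 0.014632, 1/6 · 0.17147 = 0.028578, 1/6 · 0.47051 = 0.078418, 1/6 · 0.70233 = 0.11706; with total 0.24668.
Hence P(r = 5 | data) = (0.028578) / (0.24668) = 0.11585.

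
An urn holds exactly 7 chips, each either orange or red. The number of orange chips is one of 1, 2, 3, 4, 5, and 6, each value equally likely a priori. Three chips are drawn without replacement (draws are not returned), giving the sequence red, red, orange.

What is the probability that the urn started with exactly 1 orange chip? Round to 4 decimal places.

For each hypothesis, P(data | H) works out to: P(data | r = 1) = (6/7)(5/6)(1/5) = 1/7; P(data | r = 2) = (5/7)(4/6)(2/5) = 4/21; P(data | r = 3) = (4/7)(3/6)(3/5) = 6/35; P(data | r = 4) = (3/7)(2/6)(4/5) = 4/35; P(data | r = 5) = (2/7)(1/6)(5/5) = 1/21; P(data | r = 6) = (1/7)(0/6) = 0.
Weighting by the prior gives 1/6 · 1/7 = 1/42, 1/6 · 4/21 = 2/63, 1/6 · 6/35 = 1/35, 1/6 · 4/35 = 2/105, 1/6 · 1/21 = 1/126, 1/6 · 0 = 0; with total 1/9.
Hence P(r = 1 | data) = (1/42) / (1/9) = 3/14.

0.2143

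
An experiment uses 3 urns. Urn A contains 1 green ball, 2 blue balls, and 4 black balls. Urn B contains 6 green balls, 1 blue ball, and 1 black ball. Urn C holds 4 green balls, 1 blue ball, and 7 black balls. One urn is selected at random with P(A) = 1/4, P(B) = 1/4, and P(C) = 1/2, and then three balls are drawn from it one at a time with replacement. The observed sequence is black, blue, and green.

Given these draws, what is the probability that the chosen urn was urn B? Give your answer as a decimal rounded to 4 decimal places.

0.1737

Under each hypothesis, the probability of the observed sequence is: P(data | urn A) = (4/7)(2/7)(1/7) = 0.023324; P(data | urn B) = (1/8)(1/8)(6/8) = 0.011719; P(data | urn C) = (7/12)(1/12)(4/12) = 0.016204.
Weighting by the prior gives 1/4 · 0.023324 = 0.0058309, 1/4 · 0.011719 = 0.0029297, 1/2 · 0.016204 = 0.0081019; summing to 0.016862.
By Bayes' rule, P(urn B | data) = (0.0029297) / (0.016862) = 0.17374.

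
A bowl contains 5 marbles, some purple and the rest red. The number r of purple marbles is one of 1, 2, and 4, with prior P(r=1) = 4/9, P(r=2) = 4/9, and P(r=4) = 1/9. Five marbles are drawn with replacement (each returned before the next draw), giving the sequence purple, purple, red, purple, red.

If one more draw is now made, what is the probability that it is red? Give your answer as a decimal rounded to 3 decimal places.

0.569

The likelihood of the observed sequence under each hypothesis: P(data | r = 1) = (1/5)(1/5)(4/5)(1/5)(4/5) = 0.00512; P(data | r = 2) = (2/5)(2/5)(3/5)(2/5)(3/5) = 0.02304; P(data | r = 4) = (4/5)(4/5)(1/5)(4/5)(1/5) = 0.02048.
The prior-weighted likelihoods are 4/9 · 0.00512 = 0.0022756, 4/9 · 0.02304 = 0.01024, 1/9 · 0.02048 = 0.0022756; with total 0.014791.
The posterior is then P(r = 1 | data) = 0.15385, P(r = 2 | data) = 0.69231, P(r = 4 | data) = 0.15385.
So P(red next | data) = Σ P(red next | H) P(H | data) = (4/5)(0.15385) + (3/5)(0.69231) + (1/5)(0.15385) = 0.56923.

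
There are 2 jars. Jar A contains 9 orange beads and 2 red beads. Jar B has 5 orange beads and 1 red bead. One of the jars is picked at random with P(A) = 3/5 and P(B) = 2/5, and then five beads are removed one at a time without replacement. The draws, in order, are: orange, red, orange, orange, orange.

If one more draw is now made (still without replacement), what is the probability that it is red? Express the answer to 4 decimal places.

0.0826

Compute the likelihood of the observed sequence for each case: P(data | jar A) = (9/11)(2/10)(8/9)(7/8)(6/7) = 6/55; P(data | jar B) = (5/6)(1/5)(4/4)(3/3)(2/2) = 1/6.
The prior-weighted likelihoods are 3/5 · 6/55 = 18/275, 2/5 · 1/6 = 1/15; these sum to 109/825.
The posterior is then P(jar A | data) = 54/109, P(jar B | data) = 55/109.
Averaging over the posterior, P(red next | data) = (1/6)(54/109) + (0)(55/109) = 9/109.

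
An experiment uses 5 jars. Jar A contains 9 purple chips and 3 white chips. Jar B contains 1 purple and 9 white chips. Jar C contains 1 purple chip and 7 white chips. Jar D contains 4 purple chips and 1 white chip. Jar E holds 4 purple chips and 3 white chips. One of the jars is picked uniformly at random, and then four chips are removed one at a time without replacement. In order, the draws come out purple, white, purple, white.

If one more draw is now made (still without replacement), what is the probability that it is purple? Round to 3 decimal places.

0.729

Compute the likelihood of the observed sequence for each case: P(data | jar A) = (9/12)(3/11)(8/10)(2/9) = 0.036364; P(data | jar B) = (1/10)(9/9)(0/8) = 0; P(data | jar C) = (1/8)(7/7)(0/6) = 0; P(data | jar D) = (4/5)(1/4)(3/3)(0/2) = 0; P(data | jar E) = (4/7)(3/6)(3/5)(2/4) = 0.085714.
Weighting by the prior gives 1/5 · 0.036364 = 0.0072727, 1/5 · 0 = 0, 1/5 · 0 = 0, 1/5 · 0 = 0, 1/5 · 0.085714 = 0.017143; summing to 0.024416.
Dividing through by the total gives posterior P(jar A | data) = 0.29787, P(jar B | data) = 0, P(jar C | data) = 0, P(jar D | data) = 0, P(jar E | data) = 0.70213.
So P(purple next | data) = Σ P(purple next | H) P(H | data) = (7/8)(0.29787) + (2/3)(0.70213) = 0.72872.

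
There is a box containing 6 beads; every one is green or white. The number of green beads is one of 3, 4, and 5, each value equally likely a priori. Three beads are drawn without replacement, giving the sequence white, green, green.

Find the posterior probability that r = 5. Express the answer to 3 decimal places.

0.323

The likelihood of the observed sequence under each hypothesis: P(data | r = 3) = (3/6)(3/5)(2/4) = 3/20; P(data | r = 4) = (2/6)(4/5)(3/4) = 1/5; P(data | r = 5) = (1/6)(5/5)(4/4) = 1/6.
Multiplying each by its prior: 1/3 · 3/20 = 1/20, 1/3 · 1/5 = 1/15, 1/3 · 1/6 = 1/18; these sum to 31/180.
So P(r = 5 | data) = (1/18) / (31/180) = 10/31.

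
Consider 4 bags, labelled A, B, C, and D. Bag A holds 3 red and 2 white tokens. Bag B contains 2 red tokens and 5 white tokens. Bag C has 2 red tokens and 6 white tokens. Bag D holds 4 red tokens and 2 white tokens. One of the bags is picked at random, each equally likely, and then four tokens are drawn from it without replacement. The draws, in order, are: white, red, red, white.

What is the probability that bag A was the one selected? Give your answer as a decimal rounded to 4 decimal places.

For each hypothesis, P(data | H) works out to: P(data | bag A) = (2/5)(3/4)(2/3)(1/2) = 1/10; P(data | bag B) = (5/7)(2/6)(1/5)(4/4) = 1/21; P(data | bag C) = (6/8)(2/7)(1/6)(5/5) = 1/28; P(data | bag D) = (2/6)(4/5)(3/4)(1/3) = 1/15.
The prior-weighted likelihoods are 1/4 · 1/10 = 1/40, 1/4 · 1/21 = 1/84, 1/4 · 1/28 = 1/112, 1/4 · 1/15 = 1/60; with total 1/16.
By Bayes' rule, P(bag A | data) = (1/40) / (1/16) = 2/5.

0.4000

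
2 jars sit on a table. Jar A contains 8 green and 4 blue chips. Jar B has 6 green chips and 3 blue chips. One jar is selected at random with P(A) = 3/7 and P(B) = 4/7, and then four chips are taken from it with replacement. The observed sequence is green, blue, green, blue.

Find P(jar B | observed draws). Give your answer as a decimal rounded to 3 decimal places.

0.571

Under each hypothesis, the probability of the observed sequence is: P(data | jar A) = (8/12)(4/12)(8/12)(4/12) = 4/81; P(data | jar B) = (6/9)(3/9)(6/9)(3/9) = 4/81.
Multiplying each by its prior: 3/7 · 4/81 = 4/189, 4/7 · 4/81 = 16/567; with total 4/81.
So P(jar B | data) = (16/567) / (4/81) = 4/7.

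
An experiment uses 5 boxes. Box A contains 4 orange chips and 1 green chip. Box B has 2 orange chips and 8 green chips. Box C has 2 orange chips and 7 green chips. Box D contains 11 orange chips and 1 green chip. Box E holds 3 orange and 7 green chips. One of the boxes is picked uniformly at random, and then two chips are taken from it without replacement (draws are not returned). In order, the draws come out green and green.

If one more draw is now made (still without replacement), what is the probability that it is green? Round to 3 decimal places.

0.703

For each hypothesis, P(data | H) works out to: P(data | box A) = (1/5)(0/4) = 0; P(data | box B) = (8/10)(7/9) = 28/45; P(data | box C) = (7/9)(6/8) = 7/12; P(data | box D) = (1/12)(0/11) = 0; P(data | box E) = (7/10)(6/9) = 7/15.
The prior-weighted likelihoods are 1/5 · 0 = 0, 1/5 · 28/45 = 28/225, 1/5 · 7/12 = 7/60, 1/5 · 0 = 0, 1/5 · 7/15 = 7/75; these sum to 301/900.
Dividing through by the total gives posterior P(box A | data) = 0, P(box B | data) = 16/43, P(box C | data) = 15/43, P(box D | data) = 0, P(box E | data) = 12/43.
So P(green next | data) = Σ P(green next | H) P(H | data) = (3/4)(16/43) + (5/7)(15/43) + (5/8)(12/43) = 423/602.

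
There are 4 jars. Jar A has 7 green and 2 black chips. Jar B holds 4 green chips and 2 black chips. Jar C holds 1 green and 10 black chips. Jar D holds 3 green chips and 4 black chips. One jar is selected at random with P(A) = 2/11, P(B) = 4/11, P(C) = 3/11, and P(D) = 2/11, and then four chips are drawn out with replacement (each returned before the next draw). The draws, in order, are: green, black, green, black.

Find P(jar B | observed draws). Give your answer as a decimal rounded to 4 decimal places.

For each hypothesis, P(data | H) works out to: P(data | jar A) = (7/9)(2/9)(7/9)(2/9) = 0.029873; P(data | jar B) = (4/6)(2/6)(4/6)(2/6) = 0.049383; P(data | jar C) = (1/11)(10/11)(1/11)(10/11) = 0.0068301; P(data | jar D) = (3/7)(4/7)(3/7)(4/7) = 0.059975.
The prior-weighted likelihoods are 2/11 · 0.029873 = 0.0054315, 4/11 · 0.049383 = 0.017957, 3/11 · 0.0068301 = 0.0018628, 2/11 · 0.059975 = 0.010905; these sum to 0.036156.
Hence P(jar B | data) = (0.017957) / (0.036156) = 0.49666.

0.4967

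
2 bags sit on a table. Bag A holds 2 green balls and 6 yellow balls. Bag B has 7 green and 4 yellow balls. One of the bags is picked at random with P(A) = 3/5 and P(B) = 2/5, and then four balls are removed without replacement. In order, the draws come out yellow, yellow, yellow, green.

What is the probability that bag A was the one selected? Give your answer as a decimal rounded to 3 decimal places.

Under each hypothesis, the probability of the observed sequence is: P(data | bag A) = (6/8)(5/7)(4/6)(2/5) = 0.14286; P(data | bag B) = (4/11)(3/10)(2/9)(7/8) = 0.021212.
The prior-weighted likelihoods are 3/5 · 0.14286 = 0.085714, 2/5 · 0.021212 = 0.0084848; these sum to 0.094199.
By Bayes' rule, P(bag A | data) = (0.085714) / (0.094199) = 0.90993.

0.910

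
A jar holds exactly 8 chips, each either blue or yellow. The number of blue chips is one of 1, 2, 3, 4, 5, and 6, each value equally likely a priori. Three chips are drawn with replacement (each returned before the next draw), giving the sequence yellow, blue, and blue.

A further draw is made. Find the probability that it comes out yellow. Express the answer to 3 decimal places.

For each hypothesis, P(data | H) works out to: P(data | r = 1) = (7/8)(1/8)(1/8) = 0.013672; P(data | r = 2) = (6/8)(2/8)(2/8) = 0.046875; P(data | r = 3) = (5/8)(3/8)(3/8) = 0.087891; P(data | r = 4) = (4/8)(4/8)(4/8) = 0.125; P(data | r = 5) = (3/8)(5/8)(5/8) = 0.14648; P(data | r = 6) = (2/8)(6/8)(6/8) = 0.14062.
Multiplying each by its prior: 1/6 · 0.013672 = 0.0022786, 1/6 · 0.046875 = 0.0078125, 1/6 · 0.087891 = 0.014648, 1/6 · 0.125 = 0.020833, 1/6 · 0.14648 = 0.024414, 1/6 · 0.14062 = 0.023438; these sum to 0.093424.
Normalising, the posterior is P(r = 1 | data) = 0.02439, P(r = 2 | data) = 0.083624, P(r = 3 | data) = 0.15679, P(r = 4 | data) = 0.223, P(r = 5 | data) = 0.26132, P(r = 6 | data) = 0.25087.
So P(yellow next | data) = Σ P(yellow next | H) P(H | data) = (7/8)(0.02439) + (3/4)(0.083624) + (5/8)(0.15679) + (1/2)(0.223) + (3/8)(0.26132) + (1/4)(0.25087) = 0.45427.

0.454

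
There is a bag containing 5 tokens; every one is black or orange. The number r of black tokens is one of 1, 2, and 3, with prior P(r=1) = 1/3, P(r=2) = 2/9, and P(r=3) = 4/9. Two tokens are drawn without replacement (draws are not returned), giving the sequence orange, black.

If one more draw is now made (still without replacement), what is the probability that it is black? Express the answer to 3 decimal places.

For each hypothesis, P(data | H) works out to: P(data | r = 1) = (4/5)(1/4) = 1/5; P(data | r = 2) = (3/5)(2/4) = 3/10; P(data | r = 3) = (2/5)(3/4) = 3/10.
The prior-weighted likelihoods are 1/3 · 1/5 = 1/15, 2/9 · 3/10 = 1/15, 4/9 · 3/10 = 2/15; with total 4/15.
Dividing through by the total gives posterior P(r = 1 | data) = 1/4, P(r = 2 | data) = 1/4, P(r = 3 | data) = 1/2.
The predictive probability is P(black next | data) = (0)(1/4) + (1/3)(1/4) + (2/3)(1/2) = 5/12.

0.417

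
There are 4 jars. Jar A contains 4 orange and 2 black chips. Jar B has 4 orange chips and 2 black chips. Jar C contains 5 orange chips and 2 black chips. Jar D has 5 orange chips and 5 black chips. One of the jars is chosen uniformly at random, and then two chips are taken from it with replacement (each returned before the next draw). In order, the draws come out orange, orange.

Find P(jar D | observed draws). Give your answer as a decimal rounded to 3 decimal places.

0.152

The likelihood of the observed sequence under each hypothesis: P(data | jar A) = (4/6)(4/6) = 0.44444; P(data | jar B) = (4/6)(4/6) = 0.44444; P(data | jar C) = (5/7)(5/7) = 0.5102; P(data | jar D) = (5/10)(5/10) = 0.25.
Multiplying each by its prior: 1/4 · 0.44444 = 0.11111, 1/4 · 0.44444 = 0.11111, 1/4 · 0.5102 = 0.12755, 1/4 · 0.25 = 0.0625; summing to 0.41227.
Hence P(jar D | data) = (0.0625) / (0.41227) = 0.1516.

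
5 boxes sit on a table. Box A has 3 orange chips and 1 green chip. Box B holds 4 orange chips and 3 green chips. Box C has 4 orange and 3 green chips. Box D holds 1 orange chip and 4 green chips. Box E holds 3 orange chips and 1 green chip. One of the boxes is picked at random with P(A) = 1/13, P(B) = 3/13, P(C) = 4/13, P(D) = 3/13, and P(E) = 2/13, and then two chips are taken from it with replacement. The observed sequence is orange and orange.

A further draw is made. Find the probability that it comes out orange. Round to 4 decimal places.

Compute the likelihood of the observed sequence for each case: P(data | box A) = (3/4)(3/4) = 0.5625; P(data | box B) = (4/7)(4/7) = 0.32653; P(data | box C) = (4/7)(4/7) = 0.32653; P(data | box D) = (1/5)(1/5) = 0.04; P(data | box E) = (3/4)(3/4) = 0.5625.
Multiplying each by its prior: 1/13 · 0.5625 = 0.043269, 3/13 · 0.32653 = 0.075353, 4/13 · 0.32653 = 0.10047, 3/13 · 0.04 = 0.0092308, 2/13 · 0.5625 = 0.086538; these sum to 0.31486.
Normalising, the posterior is P(box A | data) = 0.13742, P(box B | data) = 0.23932, P(box C | data) = 0.31909, P(box D | data) = 0.029317, P(box E | data) = 0.27485.
So P(orange next | data) = Σ P(orange next | H) P(H | data) = (3/4)(0.13742) + (4/7)(0.23932) + (4/7)(0.31909) + (1/5)(0.029317) + (3/4)(0.27485) = 0.63416.

0.6342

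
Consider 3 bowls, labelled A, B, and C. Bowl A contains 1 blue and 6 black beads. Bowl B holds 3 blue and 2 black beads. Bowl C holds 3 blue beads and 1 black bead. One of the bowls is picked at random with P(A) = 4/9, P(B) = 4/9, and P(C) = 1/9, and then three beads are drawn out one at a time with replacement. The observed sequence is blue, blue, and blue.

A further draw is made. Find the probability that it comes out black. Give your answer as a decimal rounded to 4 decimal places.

Under each hypothesis, the probability of the observed sequence is: P(data | bowl A) = (1/7)(1/7)(1/7) = 0.0029155; P(data | bowl B) = (3/5)(3/5)(3/5) = 0.216; P(data | bowl C) = (3/4)(3/4)(3/4) = 0.42188.
Weighting by the prior gives 4/9 · 0.0029155 = 0.0012958, 4/9 · 0.216 = 0.096, 1/9 · 0.42188 = 0.046875; with total 0.14417.
Normalising, the posterior is P(bowl A | data) = 0.0089877, P(bowl B | data) = 0.66588, P(bowl C | data) = 0.32514.
Averaging over the posterior, P(black next | data) = (6/7)(0.0089877) + (2/5)(0.66588) + (1/4)(0.32514) = 0.35534.

0.3553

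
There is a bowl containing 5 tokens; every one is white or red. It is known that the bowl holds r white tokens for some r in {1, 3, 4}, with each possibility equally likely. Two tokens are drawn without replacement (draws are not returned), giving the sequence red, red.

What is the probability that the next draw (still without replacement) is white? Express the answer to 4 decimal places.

The likelihood of the observed sequence under each hypothesis: P(data | r = 1) = (4/5)(3/4) = 3/5; P(data | r = 3) = (2/5)(1/4) = 1/10; P(data | r = 4) = (1/5)(0/4) = 0.
Weighting by the prior gives 1/3 · 3/5 = 1/5, 1/3 · 1/10 = 1/30, 1/3 · 0 = 0; summing to 7/30.
Normalising, the posterior is P(r = 1 | data) = 6/7, P(r = 3 | data) = 1/7, P(r = 4 | data) = 0.
Averaging over the posterior, P(white next | data) = (1/3)(6/7) + (1)(1/7) = 3/7.

0.4286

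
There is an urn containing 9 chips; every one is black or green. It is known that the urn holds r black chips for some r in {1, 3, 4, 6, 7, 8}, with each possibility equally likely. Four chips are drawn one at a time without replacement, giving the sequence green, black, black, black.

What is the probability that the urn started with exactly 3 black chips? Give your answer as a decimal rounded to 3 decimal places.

0.028

Compute the likelihood of the observed sequence for each case: P(data | r = 1) = (8/9)(1/8)(0/7) = 0; P(data | r = 3) = (6/9)(3/8)(2/7)(1/6) = 1/84; P(data | r = 4) = (5/9)(4/8)(3/7)(2/6) = 5/126; P(data | r = 6) = (3/9)(6/8)(5/7)(4/6) = 5/42; P(data | r = 7) = (2/9)(7/8)(6/7)(5/6) = 5/36; P(data | r = 8) = (1/9)(8/8)(7/7)(6/6) = 1/9.
Multiplying each by its prior: 1/6 · 0 = 0, 1/6 · 1/84 = 1/504, 1/6 · 5/126 = 5/756, 1/6 · 5/42 = 5/252, 1/6 · 5/36 = 5/216, 1/6 · 1/9 = 1/54; summing to 53/756.
Therefore the posterior P(r = 3 | data) = (1/504) / (53/756) = 3/106.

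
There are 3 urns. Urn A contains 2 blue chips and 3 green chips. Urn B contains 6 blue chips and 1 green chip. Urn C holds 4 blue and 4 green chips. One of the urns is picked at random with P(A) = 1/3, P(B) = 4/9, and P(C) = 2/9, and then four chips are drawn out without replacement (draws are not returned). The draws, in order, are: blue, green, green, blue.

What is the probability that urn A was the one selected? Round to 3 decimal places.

0.636

Under each hypothesis, the probability of the observed sequence is: P(data | urn A) = (2/5)(3/4)(2/3)(1/2) = 1/10; P(data | urn B) = (6/7)(1/6)(0/5) = 0; P(data | urn C) = (4/8)(4/7)(3/6)(3/5) = 3/35.
Multiplying each by its prior: 1/3 · 1/10 = 1/30, 4/9 · 0 = 0, 2/9 · 3/35 = 2/105; these sum to 11/210.
Hence P(urn A | data) = (1/30) / (11/210) = 7/11.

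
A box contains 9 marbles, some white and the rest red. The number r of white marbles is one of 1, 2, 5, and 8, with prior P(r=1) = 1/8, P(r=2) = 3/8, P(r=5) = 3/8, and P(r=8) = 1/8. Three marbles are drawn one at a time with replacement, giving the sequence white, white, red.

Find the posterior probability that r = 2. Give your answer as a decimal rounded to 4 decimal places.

Under each hypothesis, the probability of the observed sequence is: P(data | r = 1) = (1/9)(1/9)(8/9) = 8/729; P(data | r = 2) = (2/9)(2/9)(7/9) = 28/729; P(data | r = 5) = (5/9)(5/9)(4/9) = 100/729; P(data | r = 8) = (8/9)(8/9)(1/9) = 64/729.
Weighting by the prior gives 1/8 · 8/729 = 1/729, 3/8 · 28/729 = 7/486, 3/8 · 100/729 = 25/486, 1/8 · 64/729 = 8/729; these sum to 19/243.
By Bayes' rule, P(r = 2 | data) = (7/486) / (19/243) = 7/38.

0.1842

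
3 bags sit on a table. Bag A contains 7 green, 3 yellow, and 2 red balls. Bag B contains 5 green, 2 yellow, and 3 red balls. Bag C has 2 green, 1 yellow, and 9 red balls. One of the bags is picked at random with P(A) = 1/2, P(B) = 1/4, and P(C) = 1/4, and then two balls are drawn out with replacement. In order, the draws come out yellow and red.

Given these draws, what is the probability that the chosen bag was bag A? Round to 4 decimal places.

Under each hypothesis, the probability of the observed sequence is: P(data | bag A) = (3/12)(2/12) = 0.041667; P(data | bag B) = (2/10)(3/10) = 0.06; P(data | bag C) = (1/12)(9/12) = 0.0625.
Weighting by the prior gives 1/2 · 0.041667 = 0.020833, 1/4 · 0.06 = 0.015, 1/4 · 0.0625 = 0.015625; these sum to 0.051458.
So P(bag A | data) = (0.020833) / (0.051458) = 0.40486.

0.4049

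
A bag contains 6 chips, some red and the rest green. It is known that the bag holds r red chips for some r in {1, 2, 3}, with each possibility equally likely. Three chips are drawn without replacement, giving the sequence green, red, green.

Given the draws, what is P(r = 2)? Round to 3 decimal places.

0.387

Under each hypothesis, the probability of the observed sequence is: P(data | r = 1) = (5/6)(1/5)(4/4) = 1/6; P(data | r = 2) = (4/6)(2/5)(3/4) = 1/5; P(data | r = 3) = (3/6)(3/5)(2/4) = 3/20.
Weighting by the prior gives 1/3 · 1/6 = 1/18, 1/3 · 1/5 = 1/15, 1/3 · 3/20 = 1/20; with total 31/180.
Therefore the posterior P(r = 2 | data) = (1/15) / (31/180) = 12/31.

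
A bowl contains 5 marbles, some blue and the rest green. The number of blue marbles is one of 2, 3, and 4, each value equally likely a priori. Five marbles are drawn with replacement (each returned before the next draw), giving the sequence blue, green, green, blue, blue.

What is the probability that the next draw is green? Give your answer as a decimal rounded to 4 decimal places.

0.4066

Compute the likelihood of the observed sequence for each case: P(data | r = 2) = (2/5)(3/5)(3/5)(2/5)(2/5) = 0.02304; P(data | r = 3) = (3/5)(2/5)(2/5)(3/5)(3/5) = 0.03456; P(data | r = 4) = (4/5)(1/5)(1/5)(4/5)(4/5) = 0.02048.
Multiplying each by its prior: 1/3 · 0.02304 = 0.00768, 1/3 · 0.03456 = 0.01152, 1/3 · 0.02048 = 0.0068267; summing to 0.026027.
Dividing through by the total gives posterior P(r = 2 | data) = 0.29508, P(r = 3 | data) = 0.44262, P(r = 4 | data) = 0.2623.
So P(green next | data) = Σ P(green next | H) P(H | data) = (3/5)(0.29508) + (2/5)(0.44262) + (1/5)(0.2623) = 0.40656.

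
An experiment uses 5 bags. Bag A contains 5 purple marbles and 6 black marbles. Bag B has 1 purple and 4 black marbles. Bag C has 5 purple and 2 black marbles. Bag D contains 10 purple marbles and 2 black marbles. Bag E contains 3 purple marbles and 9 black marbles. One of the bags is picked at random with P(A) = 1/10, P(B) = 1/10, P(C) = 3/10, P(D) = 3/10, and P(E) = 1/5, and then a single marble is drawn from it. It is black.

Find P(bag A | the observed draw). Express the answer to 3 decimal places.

Under each hypothesis, the probability of this draw is: P(data | bag A) = (6/11) = 0.54545; P(data | bag B) = (4/5) = 0.8; P(data | bag C) = (2/7) = 0.28571; P(data | bag D) = (2/12) = 0.16667; P(data | bag E) = (9/12) = 0.75.
The prior-weighted likelihoods are 1/10 · 0.54545 = 0.054545, 1/10 · 0.8 = 0.08, 3/10 · 0.28571 = 0.085714, 3/10 · 0.16667 = 0.05, 1/5 · 0.75 = 0.15; these sum to 0.42026.
Hence P(bag A | data) = (0.054545) / (0.42026) = 0.12979.

0.130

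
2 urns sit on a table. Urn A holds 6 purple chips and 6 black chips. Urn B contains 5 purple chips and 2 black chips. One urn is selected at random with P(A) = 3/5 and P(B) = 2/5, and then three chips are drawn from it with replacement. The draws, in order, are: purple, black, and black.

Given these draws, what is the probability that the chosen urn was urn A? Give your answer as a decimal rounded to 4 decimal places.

Compute the likelihood of the observed sequence for each case: P(data | urn A) = (6/12)(6/12)(6/12) = 0.125; P(data | urn B) = (5/7)(2/7)(2/7) = 0.058309.
Multiplying each by its prior: 3/5 · 0.125 = 0.075, 2/5 · 0.058309 = 0.023324; these sum to 0.098324.
By Bayes' rule, P(urn A | data) = (0.075) / (0.098324) = 0.76279.

0.7628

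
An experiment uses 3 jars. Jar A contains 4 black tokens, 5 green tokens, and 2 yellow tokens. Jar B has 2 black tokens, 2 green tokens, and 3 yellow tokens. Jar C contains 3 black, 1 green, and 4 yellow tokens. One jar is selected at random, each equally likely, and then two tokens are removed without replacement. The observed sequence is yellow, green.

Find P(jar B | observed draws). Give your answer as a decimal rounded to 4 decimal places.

The likelihood of the observed sequence under each hypothesis: P(data | jar A) = (2/11)(5/10) = 1/11; P(data | jar B) = (3/7)(2/6) = 1/7; P(data | jar C) = (4/8)(1/7) = 1/14.
The prior-weighted likelihoods are 1/3 · 1/11 = 1/33, 1/3 · 1/7 = 1/21, 1/3 · 1/14 = 1/42; with total 47/462.
By Bayes' rule, P(jar B | data) = (1/21) / (47/462) = 22/47.

0.4681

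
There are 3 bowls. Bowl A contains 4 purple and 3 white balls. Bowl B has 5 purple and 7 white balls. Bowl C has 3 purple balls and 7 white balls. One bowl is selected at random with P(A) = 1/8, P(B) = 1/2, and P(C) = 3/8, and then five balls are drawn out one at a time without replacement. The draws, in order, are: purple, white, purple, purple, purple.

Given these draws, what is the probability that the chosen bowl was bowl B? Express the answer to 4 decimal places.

0.5530

For each hypothesis, P(data | H) works out to: P(data | bowl A) = (4/7)(3/6)(3/5)(2/4)(1/3) = 0.028571; P(data | bowl B) = (5/12)(7/11)(4/10)(3/9)(2/8) = 0.0088384; P(data | bowl C) = (3/10)(7/9)(2/8)(1/7)(0/6) = 0.
The prior-weighted likelihoods are 1/8 · 0.028571 = 0.0035714, 1/2 · 0.0088384 = 0.0044192, 3/8 · 0 = 0; these sum to 0.0079906.
By Bayes' rule, P(bowl B | data) = (0.0044192) / (0.0079906) = 0.55305.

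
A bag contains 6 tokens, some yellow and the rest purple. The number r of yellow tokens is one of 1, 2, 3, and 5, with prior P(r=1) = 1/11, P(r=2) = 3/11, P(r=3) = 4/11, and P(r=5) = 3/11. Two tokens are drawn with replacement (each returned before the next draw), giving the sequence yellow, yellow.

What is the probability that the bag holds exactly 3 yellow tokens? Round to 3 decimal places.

0.290

Under each hypothesis, the probability of the observed sequence is: P(data | r = 1) = (1/6)(1/6) = 1/36; P(data | r = 2) = (2/6)(2/6) = 1/9; P(data | r = 3) = (3/6)(3/6) = 1/4; P(data | r = 5) = (5/6)(5/6) = 25/36.
Multiplying each by its prior: 1/11 · 1/36 = 1/396, 3/11 · 1/9 = 1/33, 4/11 · 1/4 = 1/11, 3/11 · 25/36 = 25/132; with total 31/99.
Hence P(r = 3 | data) = (1/11) / (31/99) = 9/31.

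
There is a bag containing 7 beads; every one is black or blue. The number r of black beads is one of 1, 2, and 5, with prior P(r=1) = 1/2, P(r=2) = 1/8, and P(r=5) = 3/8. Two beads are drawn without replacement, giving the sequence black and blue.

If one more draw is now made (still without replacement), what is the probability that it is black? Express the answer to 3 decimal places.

Under each hypothesis, the probability of the observed sequence is: P(data | r = 1) = (1/7)(6/6) = 1/7; P(data | r = 2) = (2/7)(5/6) = 5/21; P(data | r = 5) = (5/7)(2/6) = 5/21.
Weighting by the prior gives 1/2 · 1/7 = 1/14, 1/8 · 5/21 = 5/168, 3/8 · 5/21 = 5/56; with total 4/21.
Normalising, the posterior is P(r = 1 | data) = 3/8, P(r = 2 | data) = 5/32, P(r = 5 | data) = 15/32.
Averaging over the posterior, P(black next | data) = (0)(3/8) + (1/5)(5/32) + (4/5)(15/32) = 13/32.

0.406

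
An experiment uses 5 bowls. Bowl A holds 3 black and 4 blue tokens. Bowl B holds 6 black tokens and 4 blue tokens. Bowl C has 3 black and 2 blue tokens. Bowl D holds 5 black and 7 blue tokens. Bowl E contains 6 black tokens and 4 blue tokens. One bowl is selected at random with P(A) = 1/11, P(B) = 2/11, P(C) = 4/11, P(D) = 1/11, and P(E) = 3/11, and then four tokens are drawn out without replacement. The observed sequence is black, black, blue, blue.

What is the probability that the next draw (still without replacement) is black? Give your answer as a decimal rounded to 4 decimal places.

The likelihood of the observed sequence under each hypothesis: P(data | bowl A) = (3/7)(2/6)(4/5)(3/4) = 0.085714; P(data | bowl B) = (6/10)(5/9)(4/8)(3/7) = 0.071429; P(data | bowl C) = (3/5)(2/4)(2/3)(1/2) = 0.1; P(data | bowl D) = (5/12)(4/11)(7/10)(6/9) = 0.070707; P(data | bowl E) = (6/10)(5/9)(4/8)(3/7) = 0.071429.
The prior-weighted likelihoods are 1/11 · 0.085714 = 0.0077922, 2/11 · 0.071429 = 0.012987, 4/11 · 0.1 = 0.036364, 1/11 · 0.070707 = 0.0064279, 3/11 · 0.071429 = 0.019481; these sum to 0.083051.
Dividing through by the total gives posterior P(bowl A | data) = 0.093824, P(bowl B | data) = 0.15637, P(bowl C | data) = 0.43785, P(bowl D | data) = 0.077397, P(bowl E | data) = 0.23456.
The predictive probability is P(black next | data) = (1/3)(0.093824) + (2/3)(0.15637) + (1)(0.43785) + (3/8)(0.077397) + (2/3)(0.23456) = 0.75877.

0.7588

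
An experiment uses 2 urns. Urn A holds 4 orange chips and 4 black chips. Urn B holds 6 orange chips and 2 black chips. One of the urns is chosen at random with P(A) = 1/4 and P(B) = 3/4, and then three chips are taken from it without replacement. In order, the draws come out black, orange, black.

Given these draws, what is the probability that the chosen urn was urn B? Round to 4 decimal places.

For each hypothesis, P(data | H) works out to: P(data | urn A) = (4/8)(4/7)(3/6) = 1/7; P(data | urn B) = (2/8)(6/7)(1/6) = 1/28.
Weighting by the prior gives 1/4 · 1/7 = 1/28, 3/4 · 1/28 = 3/112; with total 1/16.
Therefore the posterior P(urn B | data) = (3/112) / (1/16) = 3/7.

0.4286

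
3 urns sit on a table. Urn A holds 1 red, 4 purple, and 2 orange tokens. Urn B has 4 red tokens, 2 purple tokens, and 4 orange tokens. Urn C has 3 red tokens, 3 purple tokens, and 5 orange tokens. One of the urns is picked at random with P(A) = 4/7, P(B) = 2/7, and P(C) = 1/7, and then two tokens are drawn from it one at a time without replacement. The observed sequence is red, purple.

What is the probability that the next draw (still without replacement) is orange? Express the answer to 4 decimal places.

Under each hypothesis, the probability of the observed sequence is: P(data | urn A) = (1/7)(4/6) = 0.095238; P(data | urn B) = (4/10)(2/9) = 0.088889; P(data | urn C) = (3/11)(3/10) = 0.081818.
Weighting by the prior gives 4/7 · 0.095238 = 0.054422, 2/7 · 0.088889 = 0.025397, 1/7 · 0.081818 = 0.011688; summing to 0.091507.
The posterior is then P(urn A | data) = 0.59473, P(urn B | data) = 0.27754, P(urn C | data) = 0.12773.
Averaging over the posterior, P(orange next | data) = (2/5)(0.59473) + (1/2)(0.27754) + (5/9)(0.12773) = 0.44762.

0.4476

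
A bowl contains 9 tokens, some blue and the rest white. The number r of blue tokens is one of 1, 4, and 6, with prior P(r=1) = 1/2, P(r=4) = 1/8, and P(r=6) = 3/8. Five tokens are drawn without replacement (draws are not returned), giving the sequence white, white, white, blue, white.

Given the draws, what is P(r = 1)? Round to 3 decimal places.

For each hypothesis, P(data | H) works out to: P(data | r = 1) = (8/9)(7/8)(6/7)(1/6)(5/5) = 1/9; P(data | r = 4) = (5/9)(4/8)(3/7)(4/6)(2/5) = 2/63; P(data | r = 6) = (3/9)(2/8)(1/7)(6/6)(0/5) = 0.
The prior-weighted likelihoods are 1/2 · 1/9 = 1/18, 1/8 · 2/63 = 1/252, 3/8 · 0 = 0; with total 5/84.
Hence P(r = 1 | data) = (1/18) / (5/84) = 14/15.

0.933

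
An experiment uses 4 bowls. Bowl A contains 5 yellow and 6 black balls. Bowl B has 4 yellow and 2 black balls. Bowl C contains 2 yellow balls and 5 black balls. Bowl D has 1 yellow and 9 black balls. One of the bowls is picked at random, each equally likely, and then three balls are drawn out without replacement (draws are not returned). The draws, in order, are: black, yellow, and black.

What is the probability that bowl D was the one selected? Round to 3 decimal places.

For each hypothesis, P(data | H) works out to: P(data | bowl A) = (6/11)(5/10)(5/9) = 0.15152; P(data | bowl B) = (2/6)(4/5)(1/4) = 0.066667; P(data | bowl C) = (5/7)(2/6)(4/5) = 0.19048; P(data | bowl D) = (9/10)(1/9)(8/8) = 0.1.
Multiplying each by its prior: 1/4 · 0.15152 = 0.037879, 1/4 · 0.066667 = 0.016667, 1/4 · 0.19048 = 0.047619, 1/4 · 0.1 = 0.025; with total 0.12716.
So P(bowl D | data) = (0.025) / (0.12716) = 0.1966.

0.197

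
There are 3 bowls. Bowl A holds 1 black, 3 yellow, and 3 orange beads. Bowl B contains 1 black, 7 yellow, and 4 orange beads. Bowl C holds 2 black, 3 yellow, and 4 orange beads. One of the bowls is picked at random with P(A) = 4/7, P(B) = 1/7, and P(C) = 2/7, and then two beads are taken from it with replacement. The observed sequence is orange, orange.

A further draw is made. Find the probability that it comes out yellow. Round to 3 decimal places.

0.412

The likelihood of the observed sequence under each hypothesis: P(data | bowl A) = (3/7)(3/7) = 0.18367; P(data | bowl B) = (4/12)(4/12) = 0.11111; P(data | bowl C) = (4/9)(4/9) = 0.19753.
Multiplying each by its prior: 4/7 · 0.18367 = 0.10496, 1/7 · 0.11111 = 0.015873, 2/7 · 0.19753 = 0.056437; summing to 0.17727.
Normalising, the posterior is P(bowl A | data) = 0.59208, P(bowl B | data) = 0.089543, P(bowl C | data) = 0.31838.
Averaging over the posterior, P(yellow next | data) = (3/7)(0.59208) + (7/12)(0.089543) + (1/3)(0.31838) = 0.41211.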